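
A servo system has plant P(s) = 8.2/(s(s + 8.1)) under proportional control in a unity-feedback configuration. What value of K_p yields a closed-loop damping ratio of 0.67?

Closed-loop characteristic equation: s² + 8.1s + K_p·8.2 = 0.
So ω_n = √(8.2K_p) and 2ζω_n = 8.1, giving ζ = 8.1/(2√(8.2K_p)).
Setting ζ = 0.67: √(8.2K_p) = 8.1/(2·0.67) = 6.045, so K_p = 36.54/8.2 = 4.46.

K_p = 4.46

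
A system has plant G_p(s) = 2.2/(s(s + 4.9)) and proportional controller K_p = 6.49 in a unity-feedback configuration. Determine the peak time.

The closed-loop denominator s² + 4.9s + 14.28 gives ω_n = √14.28 = 3.779 and ζ = 4.9/(2ω_n) = 0.6484.
Damped frequency ω_d = ω_n√(1−ζ²) = 2.877 rad/s, so peak time T_p = π/ω_d = 1.09 s.

T_p = 1.09 s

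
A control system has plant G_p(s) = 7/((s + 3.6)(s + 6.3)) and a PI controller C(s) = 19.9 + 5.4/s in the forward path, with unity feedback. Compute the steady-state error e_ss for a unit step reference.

The open loop C(s)G_p(s) has a pole at the origin (type 1), so the static position error constant is infinite and e_ss = 1/(1+∞) = 0.

0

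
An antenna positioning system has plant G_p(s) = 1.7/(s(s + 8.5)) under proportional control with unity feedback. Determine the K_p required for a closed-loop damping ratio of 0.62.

Closed-loop characteristic equation: s² + 8.5s + K_p·1.7 = 0.
So ω_n = √(1.7K_p) and 2ζω_n = 8.5, giving ζ = 8.5/(2√(1.7K_p)).
Setting ζ = 0.62: √(1.7K_p) = 8.5/(2·0.62) = 6.855, so K_p = 46.99/1.7 = 27.6.

K_p = 27.6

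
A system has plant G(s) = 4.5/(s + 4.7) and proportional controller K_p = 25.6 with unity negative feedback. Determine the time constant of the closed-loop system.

τ = 0.00834 s

Closed-loop transfer function: T(s) = K_p·G(s)/(1 + K_p·G(s)) = 115.2/(s + 4.7 + 115.2) = 115.2/(s + 119.9).
Time constant τ = 1/119.9 = 0.00834 s.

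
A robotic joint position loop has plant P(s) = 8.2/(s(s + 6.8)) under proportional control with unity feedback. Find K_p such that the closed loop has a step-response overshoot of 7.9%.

From %OS = 100·exp(−πζ/√(1−ζ²)) = 7.9%, ζ = −ln(0.079)/√(π²+ln²(0.079)) = 0.6285.
Characteristic equation s² + 6.8s + 8.2K_p = 0 gives ζ = 6.8/(2√(8.2K_p)).
Setting ζ = 0.6285: √(8.2K_p) = 6.8/(2·0.6285) = 5.41, so K_p = 29.27/8.2 = 3.57.

K_p = 3.57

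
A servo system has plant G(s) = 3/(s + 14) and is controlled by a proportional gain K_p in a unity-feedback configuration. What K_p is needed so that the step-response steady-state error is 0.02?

K_p = 229

The loop is type 0, so e_ss(step) = 1/(1 + K_pos) with K_pos = K_p·G(0).
G(0) = 0.2143. Require 1/(1 + K_p·0.2143) = 0.02, so 1 + 0.2143·K_p = 50.
K_p = (50 − 1)/0.2143 = 229.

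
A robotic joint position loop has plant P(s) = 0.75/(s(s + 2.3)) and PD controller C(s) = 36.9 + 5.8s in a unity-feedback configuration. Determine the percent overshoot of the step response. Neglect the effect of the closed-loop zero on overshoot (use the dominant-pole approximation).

Forward path: (36.9 + 5.8s)·0.75/(s(s+2.3)). The closed-loop characteristic equation is s² + (2.3 + 0.75·5.8)s + 0.75·36.9 = 0.
That is s² + 6.65s + 27.67 = 0, so ω_n = 5.261 rad/s and ζ = 6.65/(2·5.261) = 0.632.
%OS = 100·exp(−πζ/√(1−ζ²)) = 7.71%.

7.71%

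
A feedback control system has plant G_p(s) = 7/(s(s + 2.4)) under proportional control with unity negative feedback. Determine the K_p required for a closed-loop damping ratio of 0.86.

Closed-loop characteristic equation: s² + 2.4s + K_p·7 = 0.
So ω_n = √(7K_p) and 2ζω_n = 2.4, giving ζ = 2.4/(2√(7K_p)).
Setting ζ = 0.86: √(7K_p) = 2.4/(2·0.86) = 1.395, so K_p = 1.947/7 = 0.278.

K_p = 0.278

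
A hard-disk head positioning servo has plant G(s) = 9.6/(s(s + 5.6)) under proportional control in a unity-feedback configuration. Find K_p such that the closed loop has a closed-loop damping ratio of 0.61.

K_p = 2.19

Closed-loop characteristic equation: s² + 5.6s + K_p·9.6 = 0.
So ω_n = √(9.6K_p) and 2ζω_n = 5.6, giving ζ = 5.6/(2√(9.6K_p)).
Setting ζ = 0.61: √(9.6K_p) = 5.6/(2·0.61) = 4.59, so K_p = 21.07/9.6 = 2.19.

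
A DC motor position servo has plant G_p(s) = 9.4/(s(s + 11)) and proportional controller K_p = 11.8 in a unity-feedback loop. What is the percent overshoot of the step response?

Closed-loop characteristic equation: s² + 11s + 110.9 = 0, so ω_n = 10.53 rad/s and ζ = 11/(2·10.53) = 0.5222.
%OS = 100·exp(−πζ/√(1−ζ²)) = 100·exp(−π·0.5222/√0.7273) = 14.6%.

14.6%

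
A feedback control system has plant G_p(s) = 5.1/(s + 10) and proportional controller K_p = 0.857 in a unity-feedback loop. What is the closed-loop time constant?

Closed-loop transfer function: T(s) = K_p·G_p(s)/(1 + K_p·G_p(s)) = 4.371/(s + 10 + 4.371) = 4.371/(s + 14.37).
Time constant τ = 1/14.37 = 0.0696 s.

τ = 0.0696 s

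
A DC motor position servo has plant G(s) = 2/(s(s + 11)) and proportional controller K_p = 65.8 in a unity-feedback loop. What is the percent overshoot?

The closed-loop denominator s² + 11s + 131.6 gives ω_n = √131.6 = 11.47 and ζ = 11/(2ω_n) = 0.4794.
%OS = 100·exp(−πζ/√(1−ζ²)) = 100·exp(−π·0.4794/√0.7701) = 18%.

18%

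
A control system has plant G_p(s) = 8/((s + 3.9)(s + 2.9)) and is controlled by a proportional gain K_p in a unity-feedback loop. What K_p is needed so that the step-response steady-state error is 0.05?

The loop is type 0, so e_ss(step) = 1/(1 + K_pos) with K_pos = K_p·G_p(0).
G_p(0) = 0.7073. Require 1/(1 + K_p·0.7073) = 0.05, so 1 + 0.7073·K_p = 20.
K_p = (20 − 1)/0.7073 = 26.9.

K_p = 26.9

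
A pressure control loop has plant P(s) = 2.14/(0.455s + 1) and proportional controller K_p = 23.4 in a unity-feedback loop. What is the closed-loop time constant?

Closed loop: T(s) = K_p·P/(1+K_p·P) = 50.08/(0.455s + 1 + 50.08), with pole at s = −(1 + 50.08)/0.455 = −112.3.
Closed-loop time constant τ = 1/112.3 = 0.00891 s.

τ = 0.00891 s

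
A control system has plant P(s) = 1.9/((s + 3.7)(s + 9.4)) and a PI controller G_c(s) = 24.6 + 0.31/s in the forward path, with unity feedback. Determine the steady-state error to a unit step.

The open loop G_c(s)P(s) has a pole at the origin (type 1), so the static position error constant is infinite and e_ss = 1/(1+∞) = 0.

0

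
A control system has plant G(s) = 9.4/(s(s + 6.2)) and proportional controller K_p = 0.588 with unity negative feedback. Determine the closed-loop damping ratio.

ζ = 1.32

The closed-loop denominator is s(s+6.2) + 0.588·9.4 = s² + 6.2s + 5.527.
Matching s² + 2ζω_n s + ω_n²: ω_n = √5.527 = 2.351 rad/s and 2ζω_n = 6.2, so ζ = 6.2/(2·2.351) = 1.32.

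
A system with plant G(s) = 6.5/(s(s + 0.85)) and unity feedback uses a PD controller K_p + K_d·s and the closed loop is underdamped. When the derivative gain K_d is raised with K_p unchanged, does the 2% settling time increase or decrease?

decrease

Characteristic equation s² + (0.85 + 6.5K_d)s + 6.5K_p = 0: raising K_d increases ζω_n = (0.85+6.5K_d)/2 while the loop stays underdamped, so T_s ≈ 4/(ζω_n) decreases.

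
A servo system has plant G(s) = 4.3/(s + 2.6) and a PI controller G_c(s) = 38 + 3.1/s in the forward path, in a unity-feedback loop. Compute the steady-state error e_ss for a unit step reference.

The open loop G_c(s)G(s) has a pole at the origin (type 1), so the static position error constant is infinite and e_ss = 1/(1+∞) = 0.

0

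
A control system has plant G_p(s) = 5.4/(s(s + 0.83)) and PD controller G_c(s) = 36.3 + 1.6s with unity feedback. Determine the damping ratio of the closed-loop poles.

ζ = 0.338

Forward path: (36.3 + 1.6s)·5.4/(s(s+0.83)). The closed-loop characteristic equation is s² + (0.83 + 5.4·1.6)s + 5.4·36.3 = 0.
That is s² + 9.47s + 196 = 0, so ω_n = 14 rad/s and ζ = 9.47/(2·14) = 0.3382.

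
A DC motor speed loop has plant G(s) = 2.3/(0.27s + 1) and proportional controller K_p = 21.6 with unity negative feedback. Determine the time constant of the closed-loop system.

Closed loop: T(s) = K_p·G/(1+K_p·G) = 49.68/(0.27s + 1 + 49.68), with pole at s = −(1 + 49.68)/0.27 = −187.7.
Closed-loop time constant τ = 1/187.7 = 0.00533 s.

τ = 0.00533 s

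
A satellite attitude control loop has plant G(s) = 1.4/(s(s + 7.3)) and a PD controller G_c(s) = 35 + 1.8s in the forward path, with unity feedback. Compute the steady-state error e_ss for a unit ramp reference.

The loop has one pole at the origin (type 1). Velocity error constant K_v = lim_{s→0} s·G_c(s)G(s) = 35·1.4/7.3 = 6.712.
Steady-state error to a unit ramp: e_ss = 1/K_v = 0.149.

0.149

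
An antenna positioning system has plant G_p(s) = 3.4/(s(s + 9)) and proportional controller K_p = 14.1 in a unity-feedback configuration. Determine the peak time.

From 1 + K_pG_p(s) = 0: s² + 9s + 47.94 = 0 ⇒ ω_n = 6.924, ζ = 0.6499.
Damped frequency ω_d = ω_n√(1−ζ²) = 5.262 rad/s, so peak time T_p = π/ω_d = 0.597 s.

T_p = 0.597 s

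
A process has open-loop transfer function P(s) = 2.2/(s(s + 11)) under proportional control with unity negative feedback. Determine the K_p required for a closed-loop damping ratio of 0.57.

K_p = 42.3

Closed-loop characteristic equation: s² + 11s + K_p·2.2 = 0.
So ω_n = √(2.2K_p) and 2ζω_n = 11, giving ζ = 11/(2√(2.2K_p)).
Setting ζ = 0.57: √(2.2K_p) = 11/(2·0.57) = 9.649, so K_p = 93.11/2.2 = 42.3.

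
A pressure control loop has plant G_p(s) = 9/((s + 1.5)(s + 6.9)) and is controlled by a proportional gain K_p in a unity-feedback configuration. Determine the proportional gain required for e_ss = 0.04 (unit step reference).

For a type-0 loop with proportional control, e_ss = 1/(1 + K_p·G_p(0)).
G_p(0) = 0.8696. Require 1/(1 + K_p·0.8696) = 0.04, so 1 + 0.8696·K_p = 25.
K_p = (25 − 1)/0.8696 = 27.6.

K_p = 27.6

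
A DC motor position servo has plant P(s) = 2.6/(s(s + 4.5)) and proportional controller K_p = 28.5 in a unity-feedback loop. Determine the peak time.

T_p = 0.378 s

From 1 + K_pP(s) = 0: s² + 4.5s + 74.1 = 0 ⇒ ω_n = 8.608, ζ = 0.2614.
Damped frequency ω_d = ω_n√(1−ζ²) = 8.309 rad/s, so peak time T_p = π/ω_d = 0.378 s.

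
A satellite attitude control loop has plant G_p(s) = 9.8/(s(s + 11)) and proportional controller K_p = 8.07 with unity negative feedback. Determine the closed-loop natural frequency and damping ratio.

The closed-loop denominator is s(s+11) + 8.07·9.8 = s² + 11s + 79.09.
So ω_n² = 79.09 ⇒ ω_n = 8.893 rad/s, and ζ = 11/(2ω_n) = 0.618.

ω_n = 8.89 rad/s, ζ = 0.618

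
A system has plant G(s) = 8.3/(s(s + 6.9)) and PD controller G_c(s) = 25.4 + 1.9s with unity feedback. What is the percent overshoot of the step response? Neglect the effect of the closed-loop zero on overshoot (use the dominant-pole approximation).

Forward path: (25.4 + 1.9s)·8.3/(s(s+6.9)). The closed-loop characteristic equation is s² + (6.9 + 8.3·1.9)s + 8.3·25.4 = 0.
That is s² + 22.67s + 210.8 = 0, so ω_n = 14.52 rad/s and ζ = 22.67/(2·14.52) = 0.7807.
%OS = 100·exp(−πζ/√(1−ζ²)) = 1.98%.

1.98%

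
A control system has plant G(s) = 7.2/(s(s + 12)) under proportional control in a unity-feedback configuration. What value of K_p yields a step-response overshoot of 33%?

From %OS = 100·exp(−πζ/√(1−ζ²)) = 33%, ζ = −ln(0.33)/√(π²+ln²(0.33)) = 0.3328.
Characteristic equation s² + 12s + 7.2K_p = 0 gives ζ = 12/(2√(7.2K_p)).
Setting ζ = 0.3328: √(7.2K_p) = 12/(2·0.3328) = 18.03, so K_p = 325.1/7.2 = 45.1.

K_p = 45.1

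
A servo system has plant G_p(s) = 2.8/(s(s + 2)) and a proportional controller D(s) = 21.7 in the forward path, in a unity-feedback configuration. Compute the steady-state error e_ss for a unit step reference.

0

The open loop D(s)G_p(s) has a pole at the origin (type 1), so the static position error constant is infinite and e_ss = 1/(1+∞) = 0.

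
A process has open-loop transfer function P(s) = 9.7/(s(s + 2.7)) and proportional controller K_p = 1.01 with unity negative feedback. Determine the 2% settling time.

From 1 + K_pP(s) = 0: s² + 2.7s + 9.797 = 0 ⇒ ω_n = 3.13, ζ = 0.4313.
2% settling time T_s ≈ 4/(ζω_n) = 4/1.35 = 2.96 s.

T_s ≈ 2.96 s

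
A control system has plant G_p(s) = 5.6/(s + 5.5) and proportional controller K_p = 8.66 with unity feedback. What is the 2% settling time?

T_s ≈ 0.0741 s

Closed-loop transfer function: T(s) = K_p·G_p(s)/(1 + K_p·G_p(s)) = 48.5/(s + 5.5 + 48.5) = 48.5/(s + 54).
Time constant τ = 1/54 = 0.01852 s, so the 2% settling time is about 4τ = 0.0741 s.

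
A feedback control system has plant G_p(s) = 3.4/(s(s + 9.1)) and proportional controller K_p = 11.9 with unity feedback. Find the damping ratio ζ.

With unity feedback the closed-loop characteristic equation is s² + 9.1s + 11.9·3.4 = s² + 9.1s + 40.46 = 0.
So ω_n² = 40.46 ⇒ ω_n = 6.361 rad/s, and ζ = 9.1/(2ω_n) = 0.715.

ζ = 0.715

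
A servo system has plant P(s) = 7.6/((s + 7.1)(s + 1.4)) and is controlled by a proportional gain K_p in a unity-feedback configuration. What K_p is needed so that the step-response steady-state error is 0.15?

K_p = 7.41

For a type-0 loop with proportional control, e_ss = 1/(1 + K_p·P(0)).
P(0) = 0.7646. Require 1/(1 + K_p·0.7646) = 0.15, so 1 + 0.7646·K_p = 6.667.
K_p = (6.667 − 1)/0.7646 = 7.41.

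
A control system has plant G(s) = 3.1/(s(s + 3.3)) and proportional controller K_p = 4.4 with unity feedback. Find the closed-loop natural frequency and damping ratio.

ω_n = 3.69 rad/s, ζ = 0.447

1 + K_p·G(s) = 0 gives s² + 3.3s + 13.64 = 0.
So ω_n² = 13.64 ⇒ ω_n = 3.693 rad/s, and ζ = 3.3/(2ω_n) = 0.447.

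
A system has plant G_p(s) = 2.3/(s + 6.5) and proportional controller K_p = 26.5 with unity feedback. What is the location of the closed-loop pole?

s = -67.45

Closed-loop transfer function: T(s) = K_p·G_p(s)/(1 + K_p·G_p(s)) = 60.95/(s + 6.5 + 60.95) = 60.95/(s + 67.45).
The closed-loop pole is at s = −67.45.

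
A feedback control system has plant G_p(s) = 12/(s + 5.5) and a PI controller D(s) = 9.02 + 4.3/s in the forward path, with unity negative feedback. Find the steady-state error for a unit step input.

0

The open loop D(s)G_p(s) has a pole at the origin (type 1), so the static position error constant is infinite and e_ss = 1/(1+∞) = 0.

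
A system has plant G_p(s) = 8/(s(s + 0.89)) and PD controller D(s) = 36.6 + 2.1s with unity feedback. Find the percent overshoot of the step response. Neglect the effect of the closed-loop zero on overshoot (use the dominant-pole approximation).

15%

Forward path: (36.6 + 2.1s)·8/(s(s+0.89)). The closed-loop characteristic equation is s² + (0.89 + 8·2.1)s + 8·36.6 = 0.
That is s² + 17.69s + 292.8 = 0, so ω_n = 17.11 rad/s and ζ = 17.69/(2·17.11) = 0.5169.
%OS = 100·exp(−πζ/√(1−ζ²)) = 15%.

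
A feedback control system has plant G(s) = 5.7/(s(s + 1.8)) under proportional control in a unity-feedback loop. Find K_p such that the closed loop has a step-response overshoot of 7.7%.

From %OS = 100·exp(−πζ/√(1−ζ²)) = 7.7%, ζ = −ln(0.077)/√(π²+ln²(0.077)) = 0.6323.
Characteristic equation s² + 1.8s + 5.7K_p = 0 gives ζ = 1.8/(2√(5.7K_p)).
Setting ζ = 0.6323: √(5.7K_p) = 1.8/(2·0.6323) = 1.423, so K_p = 2.026/5.7 = 0.355.

K_p = 0.355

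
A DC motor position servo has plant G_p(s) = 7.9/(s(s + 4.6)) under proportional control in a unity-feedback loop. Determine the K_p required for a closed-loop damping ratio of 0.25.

K_p = 10.7

Closed-loop characteristic equation: s² + 4.6s + K_p·7.9 = 0.
So ω_n = √(7.9K_p) and 2ζω_n = 4.6, giving ζ = 4.6/(2√(7.9K_p)).
Setting ζ = 0.25: √(7.9K_p) = 4.6/(2·0.25) = 9.2, so K_p = 84.64/7.9 = 10.7.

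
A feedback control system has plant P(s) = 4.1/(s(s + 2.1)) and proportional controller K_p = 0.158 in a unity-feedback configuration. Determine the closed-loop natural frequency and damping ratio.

With unity feedback the closed-loop characteristic equation is s² + 2.1s + 0.158·4.1 = s² + 2.1s + 0.6478 = 0.
Matching s² + 2ζω_n s + ω_n²: ω_n = √0.6478 = 0.8049 rad/s and 2ζω_n = 2.1, so ζ = 2.1/(2·0.8049) = 1.3.

ω_n = 0.805 rad/s, ζ = 1.3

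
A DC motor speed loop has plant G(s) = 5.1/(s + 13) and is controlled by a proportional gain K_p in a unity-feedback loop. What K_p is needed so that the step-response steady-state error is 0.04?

K_p = 61.2

The loop is type 0, so e_ss(step) = 1/(1 + K_pos) with K_pos = K_p·G(0).
G(0) = 0.3923. Require 1/(1 + K_p·0.3923) = 0.04, so 1 + 0.3923·K_p = 25.
K_p = (25 − 1)/0.3923 = 61.2.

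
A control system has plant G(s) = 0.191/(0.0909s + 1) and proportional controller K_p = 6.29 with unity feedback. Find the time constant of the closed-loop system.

Closed loop: T(s) = K_p·G/(1+K_p·G) = 1.201/(0.0909s + 1 + 1.201), with pole at s = −(1 + 1.201)/0.0909 = −24.22.
Closed-loop time constant τ = 1/24.22 = 0.0413 s.

τ = 0.0413 s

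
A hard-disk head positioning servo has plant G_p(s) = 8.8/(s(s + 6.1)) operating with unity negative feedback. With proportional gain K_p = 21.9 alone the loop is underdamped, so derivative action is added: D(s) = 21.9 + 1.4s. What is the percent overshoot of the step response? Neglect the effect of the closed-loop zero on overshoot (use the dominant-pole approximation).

6.17%

Forward path: (21.9 + 1.4s)·8.8/(s(s+6.1)). The closed-loop characteristic equation is s² + (6.1 + 8.8·1.4)s + 8.8·21.9 = 0.
That is s² + 18.42s + 192.7 = 0, so ω_n = 13.88 rad/s and ζ = 18.42/(2·13.88) = 0.6634.
%OS = 100·exp(−πζ/√(1−ζ²)) = 6.17%.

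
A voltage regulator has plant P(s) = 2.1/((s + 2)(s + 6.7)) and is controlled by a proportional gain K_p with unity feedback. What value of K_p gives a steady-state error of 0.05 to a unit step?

For a type-0 loop with proportional control, e_ss = 1/(1 + K_p·P(0)).
P(0) = 0.1567. Require 1/(1 + K_p·0.1567) = 0.05, so 1 + 0.1567·K_p = 20.
K_p = (20 − 1)/0.1567 = 121.

K_p = 121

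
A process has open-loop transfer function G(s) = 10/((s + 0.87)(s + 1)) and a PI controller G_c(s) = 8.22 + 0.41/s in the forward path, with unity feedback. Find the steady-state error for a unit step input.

0

The open loop G_c(s)G(s) has a pole at the origin (type 1), so the static position error constant is infinite and e_ss = 1/(1+∞) = 0.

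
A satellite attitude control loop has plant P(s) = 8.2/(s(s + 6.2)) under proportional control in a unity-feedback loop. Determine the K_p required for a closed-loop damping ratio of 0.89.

Closed-loop characteristic equation: s² + 6.2s + K_p·8.2 = 0.
So ω_n = √(8.2K_p) and 2ζω_n = 6.2, giving ζ = 6.2/(2√(8.2K_p)).
Setting ζ = 0.89: √(8.2K_p) = 6.2/(2·0.89) = 3.483, so K_p = 12.13/8.2 = 1.48.

K_p = 1.48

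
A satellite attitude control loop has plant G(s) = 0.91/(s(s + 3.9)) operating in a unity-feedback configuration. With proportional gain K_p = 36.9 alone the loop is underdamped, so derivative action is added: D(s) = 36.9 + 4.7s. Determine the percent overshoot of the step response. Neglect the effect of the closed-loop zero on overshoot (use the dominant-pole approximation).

4.38%

Forward path: (36.9 + 4.7s)·0.91/(s(s+3.9)). The closed-loop characteristic equation is s² + (3.9 + 0.91·4.7)s + 0.91·36.9 = 0.
That is s² + 8.177s + 33.58 = 0, so ω_n = 5.795 rad/s and ζ = 8.177/(2·5.795) = 0.7056.
%OS = 100·exp(−πζ/√(1−ζ²)) = 4.38%.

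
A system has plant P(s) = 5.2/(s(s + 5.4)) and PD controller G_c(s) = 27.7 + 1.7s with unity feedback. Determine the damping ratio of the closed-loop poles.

Forward path: (27.7 + 1.7s)·5.2/(s(s+5.4)). The closed-loop characteristic equation is s² + (5.4 + 5.2·1.7)s + 5.2·27.7 = 0.
That is s² + 14.24s + 144 = 0, so ω_n = 12 rad/s and ζ = 14.24/(2·12) = 0.5933.

ζ = 0.593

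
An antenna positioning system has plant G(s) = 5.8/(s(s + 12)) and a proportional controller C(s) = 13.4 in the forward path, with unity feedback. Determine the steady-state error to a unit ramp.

The loop has one pole at the origin (type 1). Velocity error constant K_v = lim_{s→0} s·C(s)G(s) = 13.4·5.8/12 = 6.477.
Steady-state error to a unit ramp: e_ss = 1/K_v = 0.154.

0.154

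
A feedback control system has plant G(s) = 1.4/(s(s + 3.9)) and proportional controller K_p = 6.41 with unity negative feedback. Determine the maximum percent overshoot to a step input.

Closed-loop characteristic equation: s² + 3.9s + 8.974 = 0, so ω_n = 2.996 rad/s and ζ = 3.9/(2·2.996) = 0.6509.
%OS = 100·exp(−πζ/√(1−ζ²)) = 100·exp(−π·0.6509/√0.5763) = 6.76%.

6.76%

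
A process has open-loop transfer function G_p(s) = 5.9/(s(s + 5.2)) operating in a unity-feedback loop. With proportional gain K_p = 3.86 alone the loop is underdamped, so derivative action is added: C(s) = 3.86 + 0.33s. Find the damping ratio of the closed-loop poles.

Forward path: (3.86 + 0.33s)·5.9/(s(s+5.2)). The closed-loop characteristic equation is s² + (5.2 + 5.9·0.33)s + 5.9·3.86 = 0.
That is s² + 7.147s + 22.77 = 0, so ω_n = 4.772 rad/s and ζ = 7.147/(2·4.772) = 0.7488.

ζ = 0.749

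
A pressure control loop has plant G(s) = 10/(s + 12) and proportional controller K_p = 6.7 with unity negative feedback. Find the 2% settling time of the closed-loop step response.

T_s ≈ 0.0506 s

Closed-loop transfer function: T(s) = K_p·G(s)/(1 + K_p·G(s)) = 67/(s + 12 + 67) = 67/(s + 79).
Time constant τ = 1/79 = 0.01266 s, so the 2% settling time is about 4τ = 0.0506 s.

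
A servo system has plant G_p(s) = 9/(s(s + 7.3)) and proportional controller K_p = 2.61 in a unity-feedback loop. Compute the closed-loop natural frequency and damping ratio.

ω_n = 4.85 rad/s, ζ = 0.753

1 + K_p·G_p(s) = 0 gives s² + 7.3s + 23.49 = 0.
So ω_n² = 23.49 ⇒ ω_n = 4.847 rad/s, and ζ = 7.3/(2ω_n) = 0.753.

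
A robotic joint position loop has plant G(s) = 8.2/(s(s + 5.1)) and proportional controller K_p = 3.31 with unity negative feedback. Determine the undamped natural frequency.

ω_n = 5.21 rad/s

1 + K_p·G(s) = 0 gives s² + 5.1s + 27.14 = 0.
So ω_n² = 27.14 ⇒ ω_n = 5.21 rad/s, and ζ = 5.1/(2ω_n) = 0.489.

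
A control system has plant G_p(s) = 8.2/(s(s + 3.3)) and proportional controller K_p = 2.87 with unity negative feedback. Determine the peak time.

T_p = 0.689 s

The closed-loop denominator s² + 3.3s + 23.53 gives ω_n = √23.53 = 4.851 and ζ = 3.3/(2ω_n) = 0.3401.
Damped frequency ω_d = ω_n√(1−ζ²) = 4.562 rad/s, so peak time T_p = π/ω_d = 0.689 s.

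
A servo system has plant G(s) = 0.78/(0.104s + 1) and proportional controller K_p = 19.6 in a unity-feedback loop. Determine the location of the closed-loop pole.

Closed loop: T(s) = K_p·G/(1+K_p·G) = 15.29/(0.104s + 1 + 15.29), with pole at s = −(1 + 15.29)/0.104 = −156.6.

s = -156.6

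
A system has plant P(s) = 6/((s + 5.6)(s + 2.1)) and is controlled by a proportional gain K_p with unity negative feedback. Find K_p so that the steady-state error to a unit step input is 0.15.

For a type-0 loop with proportional control, e_ss = 1/(1 + K_p·P(0)).
P(0) = 0.5102. Require 1/(1 + K_p·0.5102) = 0.15, so 1 + 0.5102·K_p = 6.667.
K_p = (6.667 − 1)/0.5102 = 11.1.

K_p = 11.1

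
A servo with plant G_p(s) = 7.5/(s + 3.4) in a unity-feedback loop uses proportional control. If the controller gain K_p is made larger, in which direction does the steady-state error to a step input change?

The position error constant K_pos = K_p·G_p(0) grows with K_p, and e_ss = 1/(1+K_pos) falls.

decrease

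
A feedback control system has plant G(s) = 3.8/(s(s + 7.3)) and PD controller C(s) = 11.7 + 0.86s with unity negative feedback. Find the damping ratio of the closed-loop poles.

Forward path: (11.7 + 0.86s)·3.8/(s(s+7.3)). The closed-loop characteristic equation is s² + (7.3 + 3.8·0.86)s + 3.8·11.7 = 0.
That is s² + 10.57s + 44.46 = 0, so ω_n = 6.668 rad/s and ζ = 10.57/(2·6.668) = 0.7925.

ζ = 0.792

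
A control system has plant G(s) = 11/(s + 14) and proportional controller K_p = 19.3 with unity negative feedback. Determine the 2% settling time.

T_s ≈ 0.0177 s

Closed-loop transfer function: T(s) = K_p·G(s)/(1 + K_p·G(s)) = 212.3/(s + 14 + 212.3) = 212.3/(s + 226.3).
Time constant τ = 1/226.3 = 0.004419 s, so the 2% settling time is about 4τ = 0.0177 s.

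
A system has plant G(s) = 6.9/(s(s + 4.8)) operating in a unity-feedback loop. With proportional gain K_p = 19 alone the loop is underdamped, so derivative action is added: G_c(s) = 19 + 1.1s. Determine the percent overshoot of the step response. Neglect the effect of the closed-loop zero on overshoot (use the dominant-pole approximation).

13.3%

Forward path: (19 + 1.1s)·6.9/(s(s+4.8)). The closed-loop characteristic equation is s² + (4.8 + 6.9·1.1)s + 6.9·19 = 0.
That is s² + 12.39s + 131.1 = 0, so ω_n = 11.45 rad/s and ζ = 12.39/(2·11.45) = 0.5411.
%OS = 100·exp(−πζ/√(1−ζ²)) = 13.3%.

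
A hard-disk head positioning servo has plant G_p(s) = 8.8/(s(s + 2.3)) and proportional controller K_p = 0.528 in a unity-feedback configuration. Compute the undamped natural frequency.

ω_n = 2.16 rad/s

1 + K_p·G_p(s) = 0 gives s² + 2.3s + 4.646 = 0.
So ω_n² = 4.646 ⇒ ω_n = 2.156 rad/s, and ζ = 2.3/(2ω_n) = 0.534.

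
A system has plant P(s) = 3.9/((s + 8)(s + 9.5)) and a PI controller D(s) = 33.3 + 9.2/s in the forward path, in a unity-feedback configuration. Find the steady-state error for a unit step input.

0

The open loop D(s)P(s) has a pole at the origin (type 1), so the static position error constant is infinite and e_ss = 1/(1+∞) = 0.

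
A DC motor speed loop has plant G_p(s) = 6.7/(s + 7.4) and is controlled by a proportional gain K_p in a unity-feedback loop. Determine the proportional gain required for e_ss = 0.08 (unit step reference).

For a type-0 loop with proportional control, e_ss = 1/(1 + K_p·G_p(0)).
G_p(0) = 0.9054. Require 1/(1 + K_p·0.9054) = 0.08, so 1 + 0.9054·K_p = 12.5.
K_p = (12.5 − 1)/0.9054 = 12.7.

K_p = 12.7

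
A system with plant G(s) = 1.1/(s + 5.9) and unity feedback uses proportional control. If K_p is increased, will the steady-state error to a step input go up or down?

decrease

e_ss = 1/(1 + K_p·G(0)); a larger K_p raises the denominator, so e_ss decreases.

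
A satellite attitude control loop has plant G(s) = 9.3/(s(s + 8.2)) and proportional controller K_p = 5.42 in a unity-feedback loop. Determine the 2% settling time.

From 1 + K_pG(s) = 0: s² + 8.2s + 50.41 = 0 ⇒ ω_n = 7.1, ζ = 0.5775.
2% settling time T_s ≈ 4/(ζω_n) = 4/4.1 = 0.976 s.

T_s ≈ 0.976 s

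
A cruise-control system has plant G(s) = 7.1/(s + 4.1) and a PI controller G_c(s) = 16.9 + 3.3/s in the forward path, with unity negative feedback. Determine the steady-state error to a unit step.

The open loop G_c(s)G(s) has a pole at the origin (type 1), so the static position error constant is infinite and e_ss = 1/(1+∞) = 0.

0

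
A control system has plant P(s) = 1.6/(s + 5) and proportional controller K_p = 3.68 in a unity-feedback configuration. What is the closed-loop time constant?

τ = 0.0918 s

Closed-loop transfer function: T(s) = K_p·P(s)/(1 + K_p·P(s)) = 5.888/(s + 5 + 5.888) = 5.888/(s + 10.89).
Time constant τ = 1/10.89 = 0.0918 s.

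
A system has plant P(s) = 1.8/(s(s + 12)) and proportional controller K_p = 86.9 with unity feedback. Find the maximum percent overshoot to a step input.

Closed-loop characteristic equation: s² + 12s + 156.4 = 0, so ω_n = 12.51 rad/s and ζ = 12/(2·12.51) = 0.4797.
%OS = 100·exp(−πζ/√(1−ζ²)) = 100·exp(−π·0.4797/√0.7699) = 17.9%.

17.9%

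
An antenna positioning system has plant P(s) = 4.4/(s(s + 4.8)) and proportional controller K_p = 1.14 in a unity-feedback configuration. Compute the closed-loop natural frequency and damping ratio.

1 + K_p·P(s) = 0 gives s² + 4.8s + 5.016 = 0.
Matching s² + 2ζω_n s + ω_n²: ω_n = √5.016 = 2.24 rad/s and 2ζω_n = 4.8, so ζ = 4.8/(2·2.24) = 1.07.

ω_n = 2.24 rad/s, ζ = 1.07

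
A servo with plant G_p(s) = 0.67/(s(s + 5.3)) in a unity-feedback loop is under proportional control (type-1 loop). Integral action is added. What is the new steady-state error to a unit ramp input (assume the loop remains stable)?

0

The integrator raises the loop to type 2, so K_v → ∞ and e_ss to a ramp is zero.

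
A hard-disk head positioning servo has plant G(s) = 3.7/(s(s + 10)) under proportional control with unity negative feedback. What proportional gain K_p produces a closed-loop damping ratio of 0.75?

K_p = 12

Closed-loop characteristic equation: s² + 10s + K_p·3.7 = 0.
So ω_n = √(3.7K_p) and 2ζω_n = 10, giving ζ = 10/(2√(3.7K_p)).
Setting ζ = 0.75: √(3.7K_p) = 10/(2·0.75) = 6.667, so K_p = 44.44/3.7 = 12.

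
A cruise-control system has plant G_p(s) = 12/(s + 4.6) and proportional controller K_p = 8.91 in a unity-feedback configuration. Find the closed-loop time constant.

Closed-loop transfer function: T(s) = K_p·G_p(s)/(1 + K_p·G_p(s)) = 106.9/(s + 4.6 + 106.9) = 106.9/(s + 111.5).
Time constant τ = 1/111.5 = 0.00897 s.

τ = 0.00897 s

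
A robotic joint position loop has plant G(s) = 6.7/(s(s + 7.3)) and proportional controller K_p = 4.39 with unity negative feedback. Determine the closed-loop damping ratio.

The closed-loop denominator is s(s+7.3) + 4.39·6.7 = s² + 7.3s + 29.41.
Matching s² + 2ζω_n s + ω_n²: ω_n = √29.41 = 5.423 rad/s and 2ζω_n = 7.3, so ζ = 7.3/(2·5.423) = 0.673.

ζ = 0.673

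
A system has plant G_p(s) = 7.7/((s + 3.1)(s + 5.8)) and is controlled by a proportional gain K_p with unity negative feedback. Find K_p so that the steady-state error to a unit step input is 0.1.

K_p = 21

The loop is type 0, so e_ss(step) = 1/(1 + K_pos) with K_pos = K_p·G_p(0).
G_p(0) = 0.4283. Require 1/(1 + K_p·0.4283) = 0.1, so 1 + 0.4283·K_p = 10.
K_p = (10 − 1)/0.4283 = 21.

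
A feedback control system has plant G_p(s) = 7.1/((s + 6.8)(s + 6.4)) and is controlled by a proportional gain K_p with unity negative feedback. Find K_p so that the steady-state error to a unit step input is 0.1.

K_p = 55.2

For a type-0 loop with proportional control, e_ss = 1/(1 + K_p·G_p(0)).
G_p(0) = 0.1631. Require 1/(1 + K_p·0.1631) = 0.1, so 1 + 0.1631·K_p = 10.
K_p = (10 − 1)/0.1631 = 55.2.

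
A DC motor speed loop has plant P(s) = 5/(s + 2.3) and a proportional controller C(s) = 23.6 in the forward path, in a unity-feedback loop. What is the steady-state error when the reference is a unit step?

The loop is type 0. Static position error constant K_pos = C(0)·P(0) = 23.6·2.174 = 51.3.
Steady-state error to a unit step: e_ss = 1/(1+K_pos) = 1/52.3 = 0.0191.

0.0191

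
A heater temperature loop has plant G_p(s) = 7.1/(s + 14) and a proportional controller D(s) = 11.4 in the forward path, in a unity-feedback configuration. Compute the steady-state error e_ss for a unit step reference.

0.147

The loop is type 0. Static position error constant K_pos = D(0)·G_p(0) = 11.4·0.5071 = 5.781.
Steady-state error to a unit step: e_ss = 1/(1+K_pos) = 1/6.781 = 0.147.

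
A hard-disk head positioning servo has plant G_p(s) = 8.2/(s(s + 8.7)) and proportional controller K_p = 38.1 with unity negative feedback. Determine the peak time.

The closed-loop denominator s² + 8.7s + 312.4 gives ω_n = √312.4 = 17.68 and ζ = 8.7/(2ω_n) = 0.2461.
Damped frequency ω_d = ω_n√(1−ζ²) = 17.13 rad/s, so peak time T_p = π/ω_d = 0.183 s.

T_p = 0.183 s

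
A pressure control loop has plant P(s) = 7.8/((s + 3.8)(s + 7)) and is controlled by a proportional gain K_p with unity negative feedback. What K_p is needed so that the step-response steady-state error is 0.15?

For a type-0 loop with proportional control, e_ss = 1/(1 + K_p·P(0)).
P(0) = 0.2932. Require 1/(1 + K_p·0.2932) = 0.15, so 1 + 0.2932·K_p = 6.667.
K_p = (6.667 − 1)/0.2932 = 19.3.

K_p = 19.3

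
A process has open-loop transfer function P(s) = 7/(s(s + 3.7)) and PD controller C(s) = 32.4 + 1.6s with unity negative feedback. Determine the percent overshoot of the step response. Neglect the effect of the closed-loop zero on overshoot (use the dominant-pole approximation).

Forward path: (32.4 + 1.6s)·7/(s(s+3.7)). The closed-loop characteristic equation is s² + (3.7 + 7·1.6)s + 7·32.4 = 0.
That is s² + 14.9s + 226.8 = 0, so ω_n = 15.06 rad/s and ζ = 14.9/(2·15.06) = 0.4947.
%OS = 100·exp(−πζ/√(1−ζ²)) = 16.7%.

16.7%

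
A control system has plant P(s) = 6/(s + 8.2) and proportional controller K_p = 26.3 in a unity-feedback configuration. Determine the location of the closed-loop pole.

s = -166

Closed-loop transfer function: T(s) = K_p·P(s)/(1 + K_p·P(s)) = 157.8/(s + 8.2 + 157.8) = 157.8/(s + 166).
The closed-loop pole is at s = −166.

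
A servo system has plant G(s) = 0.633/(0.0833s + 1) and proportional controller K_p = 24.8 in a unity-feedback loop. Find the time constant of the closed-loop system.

τ = 0.00499 s

Closed loop: T(s) = K_p·G/(1+K_p·G) = 15.7/(0.0833s + 1 + 15.7), with pole at s = −(1 + 15.7)/0.0833 = −200.5.
Closed-loop time constant τ = 1/200.5 = 0.00499 s.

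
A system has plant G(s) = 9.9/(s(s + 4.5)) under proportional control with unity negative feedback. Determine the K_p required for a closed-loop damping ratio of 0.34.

K_p = 4.42

Closed-loop characteristic equation: s² + 4.5s + K_p·9.9 = 0.
So ω_n = √(9.9K_p) and 2ζω_n = 4.5, giving ζ = 4.5/(2√(9.9K_p)).
Setting ζ = 0.34: √(9.9K_p) = 4.5/(2·0.34) = 6.618, so K_p = 43.79/9.9 = 4.42.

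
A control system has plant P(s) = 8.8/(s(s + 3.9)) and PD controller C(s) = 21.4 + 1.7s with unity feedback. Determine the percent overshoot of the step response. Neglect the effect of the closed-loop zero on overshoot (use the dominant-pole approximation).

5.12%

Forward path: (21.4 + 1.7s)·8.8/(s(s+3.9)). The closed-loop characteristic equation is s² + (3.9 + 8.8·1.7)s + 8.8·21.4 = 0.
That is s² + 18.86s + 188.3 = 0, so ω_n = 13.72 rad/s and ζ = 18.86/(2·13.72) = 0.6872.
%OS = 100·exp(−πζ/√(1−ζ²)) = 5.12%.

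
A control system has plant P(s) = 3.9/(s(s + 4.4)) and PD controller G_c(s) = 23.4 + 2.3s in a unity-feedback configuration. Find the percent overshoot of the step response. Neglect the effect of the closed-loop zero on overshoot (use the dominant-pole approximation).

Forward path: (23.4 + 2.3s)·3.9/(s(s+4.4)). The closed-loop characteristic equation is s² + (4.4 + 3.9·2.3)s + 3.9·23.4 = 0.
That is s² + 13.37s + 91.26 = 0, so ω_n = 9.553 rad/s and ζ = 13.37/(2·9.553) = 0.6998.
%OS = 100·exp(−πζ/√(1−ζ²)) = 4.61%.

4.61%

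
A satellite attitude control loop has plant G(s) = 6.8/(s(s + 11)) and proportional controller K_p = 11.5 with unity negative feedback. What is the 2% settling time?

From 1 + K_pG(s) = 0: s² + 11s + 78.2 = 0 ⇒ ω_n = 8.843, ζ = 0.622.
2% settling time T_s ≈ 4/(ζω_n) = 4/5.5 = 0.727 s.

T_s ≈ 0.727 s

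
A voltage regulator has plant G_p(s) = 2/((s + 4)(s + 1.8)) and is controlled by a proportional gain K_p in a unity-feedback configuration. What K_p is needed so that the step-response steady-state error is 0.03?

Steady-state error for a unit step on this type-0 loop is 1/(1 + K_p·G_p(0)).
G_p(0) = 0.2778. Require 1/(1 + K_p·0.2778) = 0.03, so 1 + 0.2778·K_p = 33.33.
K_p = (33.33 − 1)/0.2778 = 116.

K_p = 116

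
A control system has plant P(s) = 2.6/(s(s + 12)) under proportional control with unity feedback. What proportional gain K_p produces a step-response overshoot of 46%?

From %OS = 100·exp(−πζ/√(1−ζ²)) = 46%, ζ = −ln(0.46)/√(π²+ln²(0.46)) = 0.24.
Characteristic equation s² + 12s + 2.6K_p = 0 gives ζ = 12/(2√(2.6K_p)).
Setting ζ = 0.24: √(2.6K_p) = 12/(2·0.24) = 25, so K_p = 625.2/2.6 = 240.

K_p = 240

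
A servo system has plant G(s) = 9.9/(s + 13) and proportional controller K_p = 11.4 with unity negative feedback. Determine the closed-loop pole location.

s = -125.9

Closed-loop transfer function: T(s) = K_p·G(s)/(1 + K_p·G(s)) = 112.9/(s + 13 + 112.9) = 112.9/(s + 125.9).
The closed-loop pole is at s = −125.9.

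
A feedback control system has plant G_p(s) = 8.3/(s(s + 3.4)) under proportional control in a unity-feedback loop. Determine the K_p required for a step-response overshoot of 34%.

K_p = 3.3

From %OS = 100·exp(−πζ/√(1−ζ²)) = 34%, ζ = −ln(0.34)/√(π²+ln²(0.34)) = 0.3248.
Characteristic equation s² + 3.4s + 8.3K_p = 0 gives ζ = 3.4/(2√(8.3K_p)).
Setting ζ = 0.3248: √(8.3K_p) = 3.4/(2·0.3248) = 5.234, so K_p = 27.4/8.3 = 3.3.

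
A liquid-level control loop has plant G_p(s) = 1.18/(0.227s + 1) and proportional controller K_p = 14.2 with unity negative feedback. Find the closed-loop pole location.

s = -78.22

Closed loop: T(s) = K_p·G_p/(1+K_p·G_p) = 16.76/(0.227s + 1 + 16.76), with pole at s = −(1 + 16.76)/0.227 = −78.22.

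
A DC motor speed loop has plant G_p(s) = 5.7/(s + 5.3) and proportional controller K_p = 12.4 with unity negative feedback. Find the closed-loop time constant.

Closed-loop transfer function: T(s) = K_p·G_p(s)/(1 + K_p·G_p(s)) = 70.68/(s + 5.3 + 70.68) = 70.68/(s + 75.98).
Time constant τ = 1/75.98 = 0.0132 s.

τ = 0.0132 s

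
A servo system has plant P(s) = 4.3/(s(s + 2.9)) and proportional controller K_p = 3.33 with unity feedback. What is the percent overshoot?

27.2%

The closed-loop denominator s² + 2.9s + 14.32 gives ω_n = √14.32 = 3.784 and ζ = 2.9/(2ω_n) = 0.3832.
%OS = 100·exp(−πζ/√(1−ζ²)) = 100·exp(−π·0.3832/√0.8532) = 27.2%.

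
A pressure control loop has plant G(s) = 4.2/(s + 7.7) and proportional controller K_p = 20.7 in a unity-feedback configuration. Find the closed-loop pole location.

s = -94.64

Closed-loop transfer function: T(s) = K_p·G(s)/(1 + K_p·G(s)) = 86.94/(s + 7.7 + 86.94) = 86.94/(s + 94.64).
The closed-loop pole is at s = −94.64.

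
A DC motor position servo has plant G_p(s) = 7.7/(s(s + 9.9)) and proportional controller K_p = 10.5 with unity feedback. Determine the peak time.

Closed-loop characteristic equation: s² + 9.9s + 80.85 = 0, so ω_n = 8.992 rad/s and ζ = 9.9/(2·8.992) = 0.5505.
Damped frequency ω_d = ω_n√(1−ζ²) = 7.506 rad/s, so peak time T_p = π/ω_d = 0.419 s.

T_p = 0.419 s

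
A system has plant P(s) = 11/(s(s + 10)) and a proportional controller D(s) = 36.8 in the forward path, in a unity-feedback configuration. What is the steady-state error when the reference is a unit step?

The open loop D(s)P(s) has a pole at the origin (type 1), so the static position error constant is infinite and e_ss = 1/(1+∞) = 0.

0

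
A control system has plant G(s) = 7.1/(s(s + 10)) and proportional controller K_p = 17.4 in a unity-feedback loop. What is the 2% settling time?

The closed-loop denominator s² + 10s + 123.5 gives ω_n = √123.5 = 11.11 and ζ = 10/(2ω_n) = 0.4498.
2% settling time T_s ≈ 4/(ζω_n) = 4/5 = 0.8 s.

T_s ≈ 0.8 s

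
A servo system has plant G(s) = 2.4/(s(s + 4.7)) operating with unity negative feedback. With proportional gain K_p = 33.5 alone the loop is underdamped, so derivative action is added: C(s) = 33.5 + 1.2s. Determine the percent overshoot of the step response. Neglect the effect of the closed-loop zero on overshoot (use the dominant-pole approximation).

Forward path: (33.5 + 1.2s)·2.4/(s(s+4.7)). The closed-loop characteristic equation is s² + (4.7 + 2.4·1.2)s + 2.4·33.5 = 0.
That is s² + 7.58s + 80.4 = 0, so ω_n = 8.967 rad/s and ζ = 7.58/(2·8.967) = 0.4227.
%OS = 100·exp(−πζ/√(1−ζ²)) = 23.1%.

23.1%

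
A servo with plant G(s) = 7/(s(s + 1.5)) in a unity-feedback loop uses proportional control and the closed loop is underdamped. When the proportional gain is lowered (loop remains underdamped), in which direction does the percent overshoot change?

decrease

ζ = 1.5/(2√(7K_p)) rises as K_p falls; higher damping means less overshoot.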